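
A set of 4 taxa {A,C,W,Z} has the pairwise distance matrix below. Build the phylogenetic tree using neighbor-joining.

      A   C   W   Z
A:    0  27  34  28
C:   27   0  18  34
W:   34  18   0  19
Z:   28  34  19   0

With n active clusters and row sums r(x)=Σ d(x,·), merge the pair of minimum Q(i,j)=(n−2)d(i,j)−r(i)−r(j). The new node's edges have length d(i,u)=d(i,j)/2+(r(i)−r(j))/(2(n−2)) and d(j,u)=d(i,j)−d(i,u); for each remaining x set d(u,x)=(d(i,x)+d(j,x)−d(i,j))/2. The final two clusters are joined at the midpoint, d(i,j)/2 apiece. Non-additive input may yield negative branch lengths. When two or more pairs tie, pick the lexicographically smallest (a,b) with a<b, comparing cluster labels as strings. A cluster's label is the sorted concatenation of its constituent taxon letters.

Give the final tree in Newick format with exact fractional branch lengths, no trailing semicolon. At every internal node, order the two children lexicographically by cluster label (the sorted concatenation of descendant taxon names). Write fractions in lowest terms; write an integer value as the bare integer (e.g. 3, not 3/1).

1. join A+C (d=27, Q=-114) ⇒ AC; edges |A|=16, |C|=11
  updated: d(AC,W)=25/2, d(AC,Z)=35/2
2. join AC+W (d=25/2, Q=-49) ⇒ ACW; edges |AC|=11/2, |W|=7
  updated: d(ACW,Z)=12
3. join ACW+Z (d=12) ⇒ ACWZ; edges |ACW|=6, |Z|=6
final tree: (((A:16,C:11):11/2,W:7):6,Z:6)
total length: 103/2

(((A:16,C:11):11/2,W:7):6,Z:6)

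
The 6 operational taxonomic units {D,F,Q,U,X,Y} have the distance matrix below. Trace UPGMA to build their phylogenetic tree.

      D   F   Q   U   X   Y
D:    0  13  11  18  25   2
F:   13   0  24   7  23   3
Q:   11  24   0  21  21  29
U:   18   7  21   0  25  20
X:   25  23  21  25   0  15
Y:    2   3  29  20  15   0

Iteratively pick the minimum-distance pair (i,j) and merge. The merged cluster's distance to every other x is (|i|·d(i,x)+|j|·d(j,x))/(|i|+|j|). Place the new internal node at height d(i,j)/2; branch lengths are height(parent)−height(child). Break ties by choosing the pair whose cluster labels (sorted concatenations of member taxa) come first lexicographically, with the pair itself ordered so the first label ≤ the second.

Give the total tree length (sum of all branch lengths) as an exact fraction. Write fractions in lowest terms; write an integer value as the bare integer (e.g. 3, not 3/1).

347/8

step 1: merge (D,Y) at d=2; branch lengths D→1, Y→1; new cluster DY
  updated: d(DY,F)=8, d(DY,Q)=20, d(DY,U)=19, d(DY,X)=20
step 2: merge (F,U) at d=7; branch lengths F→7/2, U→7/2; new cluster FU
  updated: d(DY,FU)=27/2, d(FU,Q)=45/2, d(FU,X)=24
step 3: merge (DY,FU) at d=27/2; branch lengths DY→23/4, FU→13/4; new cluster DFUY
  updated: d(DFUY,Q)=85/4, d(DFUY,X)=22
step 4: merge (Q,X) at d=21; branch lengths Q→21/2, X→21/2; new cluster QX
  updated: d(DFUY,QX)=173/8
step 5: merge (DFUY,QX) at d=173/8; branch lengths DFUY→65/16, QX→5/16; new cluster DFQUXY
final tree: (((D:1,Y:1):23/4,(F:7/2,U:7/2):13/4):65/16,(Q:21/2,X:21/2):5/16)
total length: 347/8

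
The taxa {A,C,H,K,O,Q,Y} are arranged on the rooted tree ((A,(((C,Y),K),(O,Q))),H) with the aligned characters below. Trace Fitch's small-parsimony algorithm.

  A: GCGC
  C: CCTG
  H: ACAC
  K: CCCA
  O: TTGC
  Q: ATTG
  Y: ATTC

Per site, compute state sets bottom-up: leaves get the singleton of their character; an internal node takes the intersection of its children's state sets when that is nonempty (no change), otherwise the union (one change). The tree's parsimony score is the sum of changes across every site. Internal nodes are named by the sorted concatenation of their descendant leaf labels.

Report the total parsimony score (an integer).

CY@0: {C} ∪ {A} = {A,C} (union, +1)
CKY@0: {A,C} ∩ {C} = {C} (intersection, +0)
OQ@0: {T} ∪ {A} = {A,T} (union, +1)
CKOQY@0: {C} ∪ {A,T} = {A,C,T} (union, +1)
ACKOQY@0: {G} ∪ {A,C,T} = {A,C,G,T} (union, +1)
ACHKOQY@0: {A,C,G,T} ∩ {A} = {A} (intersection, +0)
CY@1: {C} ∪ {T} = {C,T} (union, +1)
CKY@1: {C,T} ∩ {C} = {C} (intersection, +0)
OQ@1: {T} ∩ {T} = {T} (intersection, +0)
CKOQY@1: {C} ∪ {T} = {C,T} (union, +1)
ACKOQY@1: {C} ∩ {C,T} = {C} (intersection, +0)
ACHKOQY@1: {C} ∩ {C} = {C} (intersection, +0)
CY@2: {T} ∩ {T} = {T} (intersection, +0)
CKY@2: {T} ∪ {C} = {C,T} (union, +1)
OQ@2: {G} ∪ {T} = {G,T} (union, +1)
CKOQY@2: {C,T} ∩ {G,T} = {T} (intersection, +0)
ACKOQY@2: {G} ∪ {T} = {G,T} (union, +1)
ACHKOQY@2: {G,T} ∪ {A} = {A,G,T} (union, +1)
CY@3: {G} ∪ {C} = {C,G} (union, +1)
CKY@3: {C,G} ∪ {A} = {A,C,G} (union, +1)
OQ@3: {C} ∪ {G} = {C,G} (union, +1)
CKOQY@3: {A,C,G} ∩ {C,G} = {C,G} (intersection, +0)
ACKOQY@3: {C} ∩ {C,G} = {C} (intersection, +0)
ACHKOQY@3: {C} ∩ {C} = {C} (intersection, +0)
per-site changes: [4, 2, 4, 3]; total = 13

13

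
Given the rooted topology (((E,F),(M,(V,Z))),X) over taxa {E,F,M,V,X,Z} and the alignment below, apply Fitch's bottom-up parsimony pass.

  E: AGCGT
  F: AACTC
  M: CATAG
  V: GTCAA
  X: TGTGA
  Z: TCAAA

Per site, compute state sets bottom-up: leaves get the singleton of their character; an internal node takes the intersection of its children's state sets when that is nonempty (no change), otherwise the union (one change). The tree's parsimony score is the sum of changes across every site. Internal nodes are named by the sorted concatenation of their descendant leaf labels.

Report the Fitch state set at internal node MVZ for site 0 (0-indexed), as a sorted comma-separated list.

C,G,T

[col 0] EF: children E:{A}, F:{A} ∩→ {A}; cost 0
[col 0] VZ: children V:{G}, Z:{T} ∪→ {G,T}; cost 1
[col 0] MVZ: children M:{C}, VZ:{G,T} ∪→ {C,G,T}; cost 1
[col 0] EFMVZ: children EF:{A}, MVZ:{C,G,T} ∪→ {A,C,G,T}; cost 1
[col 0] EFMVXZ: children EFMVZ:{A,C,G,T}, X:{T} ∩→ {T}; cost 0
[col 1] EF: children E:{G}, F:{A} ∪→ {A,G}; cost 1
[col 1] VZ: children V:{T}, Z:{C} ∪→ {C,T}; cost 1
[col 1] MVZ: children M:{A}, VZ:{C,T} ∪→ {A,C,T}; cost 1
[col 1] EFMVZ: children EF:{A,G}, MVZ:{A,C,T} ∩→ {A}; cost 0
[col 1] EFMVXZ: children EFMVZ:{A}, X:{G} ∪→ {A,G}; cost 1
[col 2] EF: children E:{C}, F:{C} ∩→ {C}; cost 0
[col 2] VZ: children V:{C}, Z:{A} ∪→ {A,C}; cost 1
[col 2] MVZ: children M:{T}, VZ:{A,C} ∪→ {A,C,T}; cost 1
[col 2] EFMVZ: children EF:{C}, MVZ:{A,C,T} ∩→ {C}; cost 0
[col 2] EFMVXZ: children EFMVZ:{C}, X:{T} ∪→ {C,T}; cost 1
[col 3] EF: children E:{G}, F:{T} ∪→ {G,T}; cost 1
[col 3] VZ: children V:{A}, Z:{A} ∩→ {A}; cost 0
[col 3] MVZ: children M:{A}, VZ:{A} ∩→ {A}; cost 0
[col 3] EFMVZ: children EF:{G,T}, MVZ:{A} ∪→ {A,G,T}; cost 1
[col 3] EFMVXZ: children EFMVZ:{A,G,T}, X:{G} ∩→ {G}; cost 0
[col 4] EF: children E:{T}, F:{C} ∪→ {C,T}; cost 1
[col 4] VZ: children V:{A}, Z:{A} ∩→ {A}; cost 0
[col 4] MVZ: children M:{G}, VZ:{A} ∪→ {A,G}; cost 1
[col 4] EFMVZ: children EF:{C,T}, MVZ:{A,G} ∪→ {A,C,G,T}; cost 1
[col 4] EFMVXZ: children EFMVZ:{A,C,G,T}, X:{A} ∩→ {A}; cost 0
per-site changes: [3, 4, 3, 2, 3]; total = 15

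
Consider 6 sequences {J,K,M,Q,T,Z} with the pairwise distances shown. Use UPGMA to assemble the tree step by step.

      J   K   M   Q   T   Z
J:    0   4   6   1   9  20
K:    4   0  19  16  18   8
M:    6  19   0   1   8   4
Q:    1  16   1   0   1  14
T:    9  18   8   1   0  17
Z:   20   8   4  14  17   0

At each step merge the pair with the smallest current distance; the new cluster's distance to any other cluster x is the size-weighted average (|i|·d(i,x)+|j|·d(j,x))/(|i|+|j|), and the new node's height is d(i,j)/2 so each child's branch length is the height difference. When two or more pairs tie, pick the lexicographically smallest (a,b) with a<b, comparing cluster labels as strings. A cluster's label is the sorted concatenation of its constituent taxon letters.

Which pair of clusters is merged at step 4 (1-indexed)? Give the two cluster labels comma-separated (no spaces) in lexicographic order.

K,Z

1. join J+Q (d=1) ⇒ JQ; edges |J|=1/2, |Q|=1/2
  updated: d(JQ,K)=10, d(JQ,M)=7/2, d(JQ,T)=5, d(JQ,Z)=17
2. join JQ+M (d=7/2) ⇒ JMQ; edges |JQ|=5/4, |M|=7/4
  updated: d(JMQ,K)=13, d(JMQ,T)=6, d(JMQ,Z)=38/3
3. join JMQ+T (d=6) ⇒ JMQT; edges |JMQ|=5/4, |T|=3
  updated: d(JMQT,K)=57/4, d(JMQT,Z)=55/4
4. join K+Z (d=8) ⇒ KZ; edges |K|=4, |Z|=4
  updated: d(JMQT,KZ)=14
5. join JMQT+KZ (d=14) ⇒ JKMQTZ; edges |JMQT|=4, |KZ|=3
final tree: ((((J:1/2,Q:1/2):5/4,M:7/4):5/4,T:3):4,(K:4,Z:4):3)
total length: 93/4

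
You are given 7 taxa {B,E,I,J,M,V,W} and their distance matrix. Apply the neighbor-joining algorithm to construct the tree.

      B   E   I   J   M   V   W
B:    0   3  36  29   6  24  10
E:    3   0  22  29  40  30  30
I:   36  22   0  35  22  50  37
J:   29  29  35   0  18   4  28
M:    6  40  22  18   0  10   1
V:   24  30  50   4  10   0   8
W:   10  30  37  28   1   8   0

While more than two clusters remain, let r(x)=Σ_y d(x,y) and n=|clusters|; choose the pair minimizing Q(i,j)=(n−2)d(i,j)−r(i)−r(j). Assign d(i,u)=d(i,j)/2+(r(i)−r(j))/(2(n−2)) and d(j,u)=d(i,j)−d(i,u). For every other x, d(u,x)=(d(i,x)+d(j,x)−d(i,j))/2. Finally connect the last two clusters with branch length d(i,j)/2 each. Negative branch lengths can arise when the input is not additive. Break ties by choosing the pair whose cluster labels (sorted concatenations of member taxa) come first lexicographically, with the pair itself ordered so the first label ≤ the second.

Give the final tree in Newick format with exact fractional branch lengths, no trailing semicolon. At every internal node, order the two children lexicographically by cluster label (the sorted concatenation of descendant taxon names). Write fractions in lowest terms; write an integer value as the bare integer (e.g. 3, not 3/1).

((((B:1/12,(E:53/8,I:123/8):101/12):127/16,(J:37/10,V:3/10):185/16):31/16,M:-21/16):37/32,W:37/32)

iteration 1: select J,V (d=4, Q=-249); attach at lengths (37/10, 3/10); label the merged cluster JV
  updated: d(B,JV)=49/2, d(E,JV)=55/2, d(I,JV)=81/2, d(JV,M)=12, d(JV,W)=16
iteration 2: select E,I (d=22, Q=-192); attach at lengths (53/8, 123/8); label the merged cluster EI
  updated: d(B,EI)=17/2, d(EI,JV)=23, d(EI,M)=20, d(EI,W)=45/2
iteration 3: select B,EI (d=17/2, Q=-195/2); attach at lengths (1/12, 101/12); label the merged cluster BEI
  updated: d(BEI,JV)=39/2, d(BEI,M)=35/4, d(BEI,W)=12
iteration 4: select BEI,JV (d=39/2, Q=-195/4); attach at lengths (127/16, 185/16); label the merged cluster BEIJV
  updated: d(BEIJV,M)=5/8, d(BEIJV,W)=17/4
iteration 5: select BEIJV,M (d=5/8, Q=-47/8); attach at lengths (31/16, -21/16); label the merged cluster BEIJMV
  updated: d(BEIJMV,W)=37/16
iteration 6: select BEIJMV,W (d=37/16); attach at lengths (37/32, 37/32); label the merged cluster BEIJMVW
final tree: ((((B:1/12,(E:53/8,I:123/8):101/12):127/16,(J:37/10,V:3/10):185/16):31/16,M:-21/16):37/32,W:37/32)
total length: 911/16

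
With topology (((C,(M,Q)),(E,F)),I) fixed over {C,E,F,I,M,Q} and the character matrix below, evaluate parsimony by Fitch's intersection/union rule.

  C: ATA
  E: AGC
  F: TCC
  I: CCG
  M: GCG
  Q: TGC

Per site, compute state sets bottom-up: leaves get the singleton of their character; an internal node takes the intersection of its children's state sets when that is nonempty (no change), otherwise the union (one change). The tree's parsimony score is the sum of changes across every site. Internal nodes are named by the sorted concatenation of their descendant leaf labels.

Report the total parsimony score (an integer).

10

MQ@0: {G} ∪ {T} = {G,T} (union, +1)
CMQ@0: {A} ∪ {G,T} = {A,G,T} (union, +1)
EF@0: {A} ∪ {T} = {A,T} (union, +1)
CEFMQ@0: {A,G,T} ∩ {A,T} = {A,T} (intersection, +0)
CEFIMQ@0: {A,T} ∪ {C} = {A,C,T} (union, +1)
MQ@1: {C} ∪ {G} = {C,G} (union, +1)
CMQ@1: {T} ∪ {C,G} = {C,G,T} (union, +1)
EF@1: {G} ∪ {C} = {C,G} (union, +1)
CEFMQ@1: {C,G,T} ∩ {C,G} = {C,G} (intersection, +0)
CEFIMQ@1: {C,G} ∩ {C} = {C} (intersection, +0)
MQ@2: {G} ∪ {C} = {C,G} (union, +1)
CMQ@2: {A} ∪ {C,G} = {A,C,G} (union, +1)
EF@2: {C} ∩ {C} = {C} (intersection, +0)
CEFMQ@2: {A,C,G} ∩ {C} = {C} (intersection, +0)
CEFIMQ@2: {C} ∪ {G} = {C,G} (union, +1)
per-site changes: [4, 3, 3]; total = 10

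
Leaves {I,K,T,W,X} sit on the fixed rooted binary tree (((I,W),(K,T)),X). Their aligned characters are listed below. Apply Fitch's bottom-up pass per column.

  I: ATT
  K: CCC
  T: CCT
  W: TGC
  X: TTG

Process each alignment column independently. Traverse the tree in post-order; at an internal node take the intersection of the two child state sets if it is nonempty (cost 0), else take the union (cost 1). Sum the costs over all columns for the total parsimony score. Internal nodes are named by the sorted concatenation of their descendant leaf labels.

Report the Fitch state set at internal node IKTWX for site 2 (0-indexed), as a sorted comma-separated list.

site 0, node IW: I={A} ∪ W={T} → {A,T} (+1)
site 0, node KT: K={C} ∩ T={C} → {C} (+0)
site 0, node IKTW: IW={A,T} ∪ KT={C} → {A,C,T} (+1)
site 0, node IKTWX: IKTW={A,C,T} ∩ X={T} → {T} (+0)
site 1, node IW: I={T} ∪ W={G} → {G,T} (+1)
site 1, node KT: K={C} ∩ T={C} → {C} (+0)
site 1, node IKTW: IW={G,T} ∪ KT={C} → {C,G,T} (+1)
site 1, node IKTWX: IKTW={C,G,T} ∩ X={T} → {T} (+0)
site 2, node IW: I={T} ∪ W={C} → {C,T} (+1)
site 2, node KT: K={C} ∪ T={T} → {C,T} (+1)
site 2, node IKTW: IW={C,T} ∩ KT={C,T} → {C,T} (+0)
site 2, node IKTWX: IKTW={C,T} ∪ X={G} → {C,G,T} (+1)
per-site changes: [2, 2, 3]; total = 7

C,G,T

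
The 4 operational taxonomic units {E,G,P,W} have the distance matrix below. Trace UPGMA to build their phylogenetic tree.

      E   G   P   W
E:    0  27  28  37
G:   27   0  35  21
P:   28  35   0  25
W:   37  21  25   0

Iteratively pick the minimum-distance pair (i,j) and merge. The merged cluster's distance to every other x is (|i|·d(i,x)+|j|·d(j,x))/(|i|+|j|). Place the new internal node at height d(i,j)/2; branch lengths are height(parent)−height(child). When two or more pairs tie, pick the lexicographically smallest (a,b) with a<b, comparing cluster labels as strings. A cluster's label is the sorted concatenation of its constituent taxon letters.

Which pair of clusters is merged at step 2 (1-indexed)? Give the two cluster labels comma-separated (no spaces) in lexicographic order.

E,P

step 1: merge (G,W) at d=21; branch lengths G→21/2, W→21/2; new cluster GW
  updated: d(E,GW)=32, d(GW,P)=30
step 2: merge (E,P) at d=28; branch lengths E→14, P→14; new cluster EP
  updated: d(EP,GW)=31
step 3: merge (EP,GW) at d=31; branch lengths EP→3/2, GW→5; new cluster EGPW
final tree: ((E:14,P:14):3/2,(G:21/2,W:21/2):5)
total length: 111/2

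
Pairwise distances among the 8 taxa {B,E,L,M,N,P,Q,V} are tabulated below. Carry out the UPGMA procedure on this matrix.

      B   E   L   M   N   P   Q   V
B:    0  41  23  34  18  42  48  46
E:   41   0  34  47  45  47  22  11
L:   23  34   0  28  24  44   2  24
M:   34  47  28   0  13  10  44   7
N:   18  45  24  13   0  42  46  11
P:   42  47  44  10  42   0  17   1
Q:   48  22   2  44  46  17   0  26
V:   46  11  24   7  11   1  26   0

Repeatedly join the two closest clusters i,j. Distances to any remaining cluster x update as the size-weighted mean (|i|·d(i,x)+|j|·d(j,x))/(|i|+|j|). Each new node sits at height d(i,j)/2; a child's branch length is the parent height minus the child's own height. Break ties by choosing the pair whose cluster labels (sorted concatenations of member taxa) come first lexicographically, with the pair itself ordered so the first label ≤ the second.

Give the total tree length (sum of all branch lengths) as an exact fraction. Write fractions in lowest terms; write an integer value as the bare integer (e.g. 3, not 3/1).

315/4

step 1: merge (P,V) at d=1; branch lengths P→1/2, V→1/2; new cluster PV
  updated: d(B,PV)=44, d(E,PV)=29, d(L,PV)=34, d(M,PV)=17/2, d(N,PV)=53/2, d(PV,Q)=43/2
step 2: merge (L,Q) at d=2; branch lengths L→1, Q→1; new cluster LQ
  updated: d(B,LQ)=71/2, d(E,LQ)=28, d(LQ,M)=36, d(LQ,N)=35, d(LQ,PV)=111/4
step 3: merge (M,PV) at d=17/2; branch lengths M→17/4, PV→15/4; new cluster MPV
  updated: d(B,MPV)=122/3, d(E,MPV)=35, d(LQ,MPV)=61/2, d(MPV,N)=22
step 4: merge (B,N) at d=18; branch lengths B→9, N→9; new cluster BN
  updated: d(BN,E)=43, d(BN,LQ)=141/4, d(BN,MPV)=94/3
step 5: merge (E,LQ) at d=28; branch lengths E→14, LQ→13; new cluster ELQ
  updated: d(BN,ELQ)=227/6, d(ELQ,MPV)=32
step 6: merge (BN,MPV) at d=94/3; branch lengths BN→20/3, MPV→137/12; new cluster BMNPV
  updated: d(BMNPV,ELQ)=103/3
step 7: merge (BMNPV,ELQ) at d=103/3; branch lengths BMNPV→3/2, ELQ→19/6; new cluster BELMNPQV
final tree: (((B:9,N:9):20/3,(M:17/4,(P:1/2,V:1/2):15/4):137/12):3/2,(E:14,(L:1,Q:1):13):19/6)
total length: 315/4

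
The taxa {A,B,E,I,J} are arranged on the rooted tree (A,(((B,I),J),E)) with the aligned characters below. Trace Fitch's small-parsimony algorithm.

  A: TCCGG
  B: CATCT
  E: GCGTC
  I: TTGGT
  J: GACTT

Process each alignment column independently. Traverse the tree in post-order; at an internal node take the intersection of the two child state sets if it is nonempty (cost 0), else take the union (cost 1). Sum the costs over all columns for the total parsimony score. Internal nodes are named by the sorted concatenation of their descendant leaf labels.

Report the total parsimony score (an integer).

13

site 0, node BI: B={C} ∪ I={T} → {C,T} (+1)
site 0, node BIJ: BI={C,T} ∪ J={G} → {C,G,T} (+1)
site 0, node BEIJ: BIJ={C,G,T} ∩ E={G} → {G} (+0)
site 0, node ABEIJ: A={T} ∪ BEIJ={G} → {G,T} (+1)
site 1, node BI: B={A} ∪ I={T} → {A,T} (+1)
site 1, node BIJ: BI={A,T} ∩ J={A} → {A} (+0)
site 1, node BEIJ: BIJ={A} ∪ E={C} → {A,C} (+1)
site 1, node ABEIJ: A={C} ∩ BEIJ={A,C} → {C} (+0)
site 2, node BI: B={T} ∪ I={G} → {G,T} (+1)
site 2, node BIJ: BI={G,T} ∪ J={C} → {C,G,T} (+1)
site 2, node BEIJ: BIJ={C,G,T} ∩ E={G} → {G} (+0)
site 2, node ABEIJ: A={C} ∪ BEIJ={G} → {C,G} (+1)
site 3, node BI: B={C} ∪ I={G} → {C,G} (+1)
site 3, node BIJ: BI={C,G} ∪ J={T} → {C,G,T} (+1)
site 3, node BEIJ: BIJ={C,G,T} ∩ E={T} → {T} (+0)
site 3, node ABEIJ: A={G} ∪ BEIJ={T} → {G,T} (+1)
site 4, node BI: B={T} ∩ I={T} → {T} (+0)
site 4, node BIJ: BI={T} ∩ J={T} → {T} (+0)
site 4, node BEIJ: BIJ={T} ∪ E={C} → {C,T} (+1)
site 4, node ABEIJ: A={G} ∪ BEIJ={C,T} → {C,G,T} (+1)
per-site changes: [3, 2, 3, 3, 2]; total = 13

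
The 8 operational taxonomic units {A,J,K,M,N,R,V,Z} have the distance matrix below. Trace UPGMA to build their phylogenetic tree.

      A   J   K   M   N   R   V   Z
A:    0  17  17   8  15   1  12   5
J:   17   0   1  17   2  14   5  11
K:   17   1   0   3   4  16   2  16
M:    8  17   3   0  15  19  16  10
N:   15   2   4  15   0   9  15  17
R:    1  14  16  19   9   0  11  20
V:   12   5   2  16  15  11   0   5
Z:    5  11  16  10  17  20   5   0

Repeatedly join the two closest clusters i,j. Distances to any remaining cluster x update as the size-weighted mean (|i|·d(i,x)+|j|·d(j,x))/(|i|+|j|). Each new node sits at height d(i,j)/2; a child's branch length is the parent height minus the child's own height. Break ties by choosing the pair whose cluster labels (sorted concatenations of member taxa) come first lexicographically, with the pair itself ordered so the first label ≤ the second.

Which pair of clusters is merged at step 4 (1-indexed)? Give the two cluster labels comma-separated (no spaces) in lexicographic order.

step 1: merge (A,R) at d=1; branch lengths A→1/2, R→1/2; new cluster AR
  updated: d(AR,J)=31/2, d(AR,K)=33/2, d(AR,M)=27/2, d(AR,N)=12, d(AR,V)=23/2, d(AR,Z)=25/2
step 2: merge (J,K) at d=1; branch lengths J→1/2, K→1/2; new cluster JK
  updated: d(AR,JK)=16, d(JK,M)=10, d(JK,N)=3, d(JK,V)=7/2, d(JK,Z)=27/2
step 3: merge (JK,N) at d=3; branch lengths JK→1, N→3/2; new cluster JKN
  updated: d(AR,JKN)=44/3, d(JKN,M)=35/3, d(JKN,V)=22/3, d(JKN,Z)=44/3
step 4: merge (V,Z) at d=5; branch lengths V→5/2, Z→5/2; new cluster VZ
  updated: d(AR,VZ)=12, d(JKN,VZ)=11, d(M,VZ)=13
step 5: merge (JKN,VZ) at d=11; branch lengths JKN→4, VZ→3; new cluster JKNVZ
  updated: d(AR,JKNVZ)=68/5, d(JKNVZ,M)=61/5
step 6: merge (JKNVZ,M) at d=61/5; branch lengths JKNVZ→3/5, M→61/10; new cluster JKMNVZ
  updated: d(AR,JKMNVZ)=163/12
step 7: merge (AR,JKMNVZ) at d=163/12; branch lengths AR→151/24, JKMNVZ→83/120; new cluster AJKMNRVZ
final tree: ((A:1/2,R:1/2):151/24,((((J:1/2,K:1/2):1,N:3/2):4,(V:5/2,Z:5/2):3):3/5,M:61/10):83/120)
total length: 1811/60

V,Z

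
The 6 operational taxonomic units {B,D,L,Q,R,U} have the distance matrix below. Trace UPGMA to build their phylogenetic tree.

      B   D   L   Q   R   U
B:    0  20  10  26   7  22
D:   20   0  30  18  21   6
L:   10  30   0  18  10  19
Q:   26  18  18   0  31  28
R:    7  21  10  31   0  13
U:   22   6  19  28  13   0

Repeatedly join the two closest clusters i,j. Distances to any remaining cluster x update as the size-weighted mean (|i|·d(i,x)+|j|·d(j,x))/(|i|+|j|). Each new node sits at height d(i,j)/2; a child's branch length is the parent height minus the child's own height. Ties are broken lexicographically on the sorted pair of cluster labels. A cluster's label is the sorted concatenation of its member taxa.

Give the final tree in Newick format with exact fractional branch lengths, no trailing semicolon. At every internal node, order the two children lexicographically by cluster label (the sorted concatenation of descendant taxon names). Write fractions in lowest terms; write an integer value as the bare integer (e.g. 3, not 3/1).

step 1: merge (D,U) at d=6; branch lengths D→3, U→3; new cluster DU
  updated: d(B,DU)=21, d(DU,L)=49/2, d(DU,Q)=23, d(DU,R)=17
step 2: merge (B,R) at d=7; branch lengths B→7/2, R→7/2; new cluster BR
  updated: d(BR,DU)=19, d(BR,L)=10, d(BR,Q)=57/2
step 3: merge (BR,L) at d=10; branch lengths BR→3/2, L→5; new cluster BLR
  updated: d(BLR,DU)=125/6, d(BLR,Q)=25
step 4: merge (BLR,DU) at d=125/6; branch lengths BLR→65/12, DU→89/12; new cluster BDLRU
  updated: d(BDLRU,Q)=121/5
step 5: merge (BDLRU,Q) at d=121/5; branch lengths BDLRU→101/60, Q→121/10; new cluster BDLQRU
final tree: ((((B:7/2,R:7/2):3/2,L:5):65/12,(D:3,U:3):89/12):101/60,Q:121/10)
total length: 2767/60

((((B:7/2,R:7/2):3/2,L:5):65/12,(D:3,U:3):89/12):101/60,Q:121/10)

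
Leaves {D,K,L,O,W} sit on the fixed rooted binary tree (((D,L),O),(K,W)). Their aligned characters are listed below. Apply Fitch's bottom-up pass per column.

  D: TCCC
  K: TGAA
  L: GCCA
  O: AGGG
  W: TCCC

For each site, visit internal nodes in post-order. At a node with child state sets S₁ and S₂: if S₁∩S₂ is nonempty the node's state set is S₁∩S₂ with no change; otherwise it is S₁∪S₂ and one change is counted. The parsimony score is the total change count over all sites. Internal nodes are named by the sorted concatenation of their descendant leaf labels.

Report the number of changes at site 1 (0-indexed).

2

[col 0] DL: children D:{T}, L:{G} ∪→ {G,T}; cost 1
[col 0] DLO: children DL:{G,T}, O:{A} ∪→ {A,G,T}; cost 1
[col 0] KW: children K:{T}, W:{T} ∩→ {T}; cost 0
[col 0] DKLOW: children DLO:{A,G,T}, KW:{T} ∩→ {T}; cost 0
[col 1] DL: children D:{C}, L:{C} ∩→ {C}; cost 0
[col 1] DLO: children DL:{C}, O:{G} ∪→ {C,G}; cost 1
[col 1] KW: children K:{G}, W:{C} ∪→ {C,G}; cost 1
[col 1] DKLOW: children DLO:{C,G}, KW:{C,G} ∩→ {C,G}; cost 0
[col 2] DL: children D:{C}, L:{C} ∩→ {C}; cost 0
[col 2] DLO: children DL:{C}, O:{G} ∪→ {C,G}; cost 1
[col 2] KW: children K:{A}, W:{C} ∪→ {A,C}; cost 1
[col 2] DKLOW: children DLO:{C,G}, KW:{A,C} ∩→ {C}; cost 0
[col 3] DL: children D:{C}, L:{A} ∪→ {A,C}; cost 1
[col 3] DLO: children DL:{A,C}, O:{G} ∪→ {A,C,G}; cost 1
[col 3] KW: children K:{A}, W:{C} ∪→ {A,C}; cost 1
[col 3] DKLOW: children DLO:{A,C,G}, KW:{A,C} ∩→ {A,C}; cost 0
per-site changes: [2, 2, 2, 3]; total = 9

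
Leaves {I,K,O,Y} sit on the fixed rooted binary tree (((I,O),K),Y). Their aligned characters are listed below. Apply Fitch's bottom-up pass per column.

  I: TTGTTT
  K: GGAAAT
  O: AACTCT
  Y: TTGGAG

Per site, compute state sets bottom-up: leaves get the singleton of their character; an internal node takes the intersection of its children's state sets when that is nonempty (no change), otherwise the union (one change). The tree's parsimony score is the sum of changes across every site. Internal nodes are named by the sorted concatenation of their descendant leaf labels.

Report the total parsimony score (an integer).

11

site 0, node IO: I={T} ∪ O={A} → {A,T} (+1)
site 0, node IKO: IO={A,T} ∪ K={G} → {A,G,T} (+1)
site 0, node IKOY: IKO={A,G,T} ∩ Y={T} → {T} (+0)
site 1, node IO: I={T} ∪ O={A} → {A,T} (+1)
site 1, node IKO: IO={A,T} ∪ K={G} → {A,G,T} (+1)
site 1, node IKOY: IKO={A,G,T} ∩ Y={T} → {T} (+0)
site 2, node IO: I={G} ∪ O={C} → {C,G} (+1)
site 2, node IKO: IO={C,G} ∪ K={A} → {A,C,G} (+1)
site 2, node IKOY: IKO={A,C,G} ∩ Y={G} → {G} (+0)
site 3, node IO: I={T} ∩ O={T} → {T} (+0)
site 3, node IKO: IO={T} ∪ K={A} → {A,T} (+1)
site 3, node IKOY: IKO={A,T} ∪ Y={G} → {A,G,T} (+1)
site 4, node IO: I={T} ∪ O={C} → {C,T} (+1)
site 4, node IKO: IO={C,T} ∪ K={A} → {A,C,T} (+1)
site 4, node IKOY: IKO={A,C,T} ∩ Y={A} → {A} (+0)
site 5, node IO: I={T} ∩ O={T} → {T} (+0)
site 5, node IKO: IO={T} ∩ K={T} → {T} (+0)
site 5, node IKOY: IKO={T} ∪ Y={G} → {G,T} (+1)
per-site changes: [2, 2, 2, 2, 2, 1]; total = 11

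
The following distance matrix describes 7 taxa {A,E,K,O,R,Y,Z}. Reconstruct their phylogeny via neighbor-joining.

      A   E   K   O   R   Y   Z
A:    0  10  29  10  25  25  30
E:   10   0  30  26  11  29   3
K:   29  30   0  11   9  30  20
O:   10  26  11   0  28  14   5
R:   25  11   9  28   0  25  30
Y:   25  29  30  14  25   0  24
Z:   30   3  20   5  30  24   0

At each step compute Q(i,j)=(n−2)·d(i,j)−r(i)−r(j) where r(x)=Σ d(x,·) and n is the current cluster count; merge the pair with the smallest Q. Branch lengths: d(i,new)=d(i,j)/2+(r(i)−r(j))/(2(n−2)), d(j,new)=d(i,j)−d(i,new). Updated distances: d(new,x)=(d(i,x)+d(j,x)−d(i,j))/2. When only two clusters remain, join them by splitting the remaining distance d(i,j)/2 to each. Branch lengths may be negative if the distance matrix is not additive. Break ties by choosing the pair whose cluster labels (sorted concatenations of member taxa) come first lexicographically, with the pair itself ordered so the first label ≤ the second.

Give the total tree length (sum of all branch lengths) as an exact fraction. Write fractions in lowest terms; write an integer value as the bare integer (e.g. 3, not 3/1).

447/8

1. join K+R (d=9, Q=-212) ⇒ KR; edges |K|=23/5, |R|=22/5
  updated: d(A,KR)=45/2, d(E,KR)=16, d(KR,O)=15, d(KR,Y)=23, d(KR,Z)=41/2
2. join E+Z (d=3, Q=-309/2) ⇒ EZ; edges |E|=27/16, |Z|=21/16
  updated: d(A,EZ)=37/2, d(EZ,KR)=67/4, d(EZ,O)=14, d(EZ,Y)=25
3. join EZ+KR (d=67/4, Q=-405/4) ⇒ EKRZ; edges |EZ|=63/8, |KR|=71/8
  updated: d(A,EKRZ)=97/8, d(EKRZ,O)=49/8, d(EKRZ,Y)=125/8
4. join A+O (d=10, Q=-229/4) ⇒ AO; edges |A|=37/4, |O|=3/4
  updated: d(AO,EKRZ)=33/8, d(AO,Y)=29/2
5. join AO+EKRZ (d=33/8, Q=-137/4) ⇒ AEKORZ; edges |AO|=3/2, |EKRZ|=21/8
  updated: d(AEKORZ,Y)=13
6. join AEKORZ+Y (d=13) ⇒ AEKORYZ; edges |AEKORZ|=13/2, |Y|=13/2
final tree: (((A:37/4,O:3/4):3/2,((E:27/16,Z:21/16):63/8,(K:23/5,R:22/5):71/8):21/8):13/2,Y:13/2)
total length: 447/8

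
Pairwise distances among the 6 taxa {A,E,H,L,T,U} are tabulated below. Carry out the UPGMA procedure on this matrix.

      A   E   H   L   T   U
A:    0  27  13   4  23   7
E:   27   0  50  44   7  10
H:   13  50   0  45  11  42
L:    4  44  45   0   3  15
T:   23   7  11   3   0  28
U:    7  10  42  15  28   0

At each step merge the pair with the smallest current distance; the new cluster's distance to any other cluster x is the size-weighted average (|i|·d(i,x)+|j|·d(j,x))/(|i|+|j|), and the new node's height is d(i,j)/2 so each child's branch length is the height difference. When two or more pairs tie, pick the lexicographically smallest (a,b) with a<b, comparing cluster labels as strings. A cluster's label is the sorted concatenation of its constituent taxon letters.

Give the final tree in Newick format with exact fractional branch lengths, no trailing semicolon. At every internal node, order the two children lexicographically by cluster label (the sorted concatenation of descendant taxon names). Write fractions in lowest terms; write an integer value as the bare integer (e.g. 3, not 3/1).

step 1: merge (L,T) at d=3; branch lengths L→3/2, T→3/2; new cluster LT
  updated: d(A,LT)=27/2, d(E,LT)=51/2, d(H,LT)=28, d(LT,U)=43/2
step 2: merge (A,U) at d=7; branch lengths A→7/2, U→7/2; new cluster AU
  updated: d(AU,E)=37/2, d(AU,H)=55/2, d(AU,LT)=35/2
step 3: merge (AU,LT) at d=35/2; branch lengths AU→21/4, LT→29/4; new cluster ALTU
  updated: d(ALTU,E)=22, d(ALTU,H)=111/4
step 4: merge (ALTU,E) at d=22; branch lengths ALTU→9/4, E→11; new cluster AELTU
  updated: d(AELTU,H)=161/5
step 5: merge (AELTU,H) at d=161/5; branch lengths AELTU→51/10, H→161/10; new cluster AEHLTU
final tree: ((((A:7/2,U:7/2):21/4,(L:3/2,T:3/2):29/4):9/4,E:11):51/10,H:161/10)
total length: 1139/20

((((A:7/2,U:7/2):21/4,(L:3/2,T:3/2):29/4):9/4,E:11):51/10,H:161/10)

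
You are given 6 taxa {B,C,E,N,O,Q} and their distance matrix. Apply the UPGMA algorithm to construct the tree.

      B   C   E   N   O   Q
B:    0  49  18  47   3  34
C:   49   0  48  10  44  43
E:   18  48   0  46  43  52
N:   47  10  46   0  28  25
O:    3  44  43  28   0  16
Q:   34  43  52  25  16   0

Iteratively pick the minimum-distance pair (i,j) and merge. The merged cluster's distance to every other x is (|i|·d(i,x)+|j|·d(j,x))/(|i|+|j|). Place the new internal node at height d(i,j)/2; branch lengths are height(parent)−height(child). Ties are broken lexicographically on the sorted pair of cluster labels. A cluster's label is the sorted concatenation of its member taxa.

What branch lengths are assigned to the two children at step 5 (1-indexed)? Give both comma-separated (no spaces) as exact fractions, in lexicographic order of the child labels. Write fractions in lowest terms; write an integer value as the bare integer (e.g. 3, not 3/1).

43/24,125/8

step 1: merge (B,O) at d=3; branch lengths B→3/2, O→3/2; new cluster BO
  updated: d(BO,C)=93/2, d(BO,E)=61/2, d(BO,N)=75/2, d(BO,Q)=25
step 2: merge (C,N) at d=10; branch lengths C→5, N→5; new cluster CN
  updated: d(BO,CN)=42, d(CN,E)=47, d(CN,Q)=34
step 3: merge (BO,Q) at d=25; branch lengths BO→11, Q→25/2; new cluster BOQ
  updated: d(BOQ,CN)=118/3, d(BOQ,E)=113/3
step 4: merge (BOQ,E) at d=113/3; branch lengths BOQ→19/3, E→113/6; new cluster BEOQ
  updated: d(BEOQ,CN)=165/4
step 5: merge (BEOQ,CN) at d=165/4; branch lengths BEOQ→43/24, CN→125/8; new cluster BCENOQ
final tree: ((((B:3/2,O:3/2):11,Q:25/2):19/3,E:113/6):43/24,(C:5,N:5):125/8)
total length: 949/12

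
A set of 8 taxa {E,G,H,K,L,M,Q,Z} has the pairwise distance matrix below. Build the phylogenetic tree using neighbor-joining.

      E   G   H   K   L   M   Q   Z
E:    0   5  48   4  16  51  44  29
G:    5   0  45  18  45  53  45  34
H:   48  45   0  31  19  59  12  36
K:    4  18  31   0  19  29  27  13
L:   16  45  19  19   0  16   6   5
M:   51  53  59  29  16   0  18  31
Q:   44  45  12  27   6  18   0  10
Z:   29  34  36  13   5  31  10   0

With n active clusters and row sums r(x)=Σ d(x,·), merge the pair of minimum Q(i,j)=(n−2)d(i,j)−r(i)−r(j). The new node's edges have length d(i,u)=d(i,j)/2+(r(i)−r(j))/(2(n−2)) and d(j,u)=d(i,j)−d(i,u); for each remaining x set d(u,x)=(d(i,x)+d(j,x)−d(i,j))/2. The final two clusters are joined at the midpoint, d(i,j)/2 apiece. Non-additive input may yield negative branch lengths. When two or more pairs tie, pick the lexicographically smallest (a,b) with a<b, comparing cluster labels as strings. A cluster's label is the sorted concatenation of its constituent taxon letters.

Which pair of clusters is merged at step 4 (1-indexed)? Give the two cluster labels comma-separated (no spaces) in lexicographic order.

iteration 1: select E,G (d=5, Q=-412); attach at lengths (-3/2, 13/2); label the merged cluster EG
  updated: d(EG,H)=44, d(EG,K)=17/2, d(EG,L)=28, d(EG,M)=99/2, d(EG,Q)=42, d(EG,Z)=29
iteration 2: select EG,K (d=17/2, Q=-286); attach at lengths (58/5, -31/10); label the merged cluster EGK
  updated: d(EGK,H)=133/4, d(EGK,L)=77/4, d(EGK,M)=35, d(EGK,Q)=121/4, d(EGK,Z)=67/4
iteration 3: select H,Q (d=12, Q=-375/2); attach at lengths (131/8, -35/8); label the merged cluster HQ
  updated: d(EGK,HQ)=103/4, d(HQ,L)=13/2, d(HQ,M)=65/2, d(HQ,Z)=17
iteration 4: select EGK,Z (d=67/4, Q=-465/4); attach at lengths (103/8, 31/8); label the merged cluster EGKZ
  updated: d(EGKZ,HQ)=13, d(EGKZ,L)=15/4, d(EGKZ,M)=197/8
iteration 5: select EGKZ,HQ (d=13, Q=-539/8); attach at lengths (123/32, 293/32); label the merged cluster EGHKQZ
  updated: d(EGHKQZ,L)=-11/8, d(EGHKQZ,M)=353/16
iteration 6: select EGHKQZ,L (d=-11/8, Q=-587/16); attach at lengths (75/32, -119/32); label the merged cluster EGHKLQZ
  updated: d(EGHKLQZ,M)=631/32
iteration 7: select EGHKLQZ,M (d=631/32); attach at lengths (631/64, 631/64); label the merged cluster EGHKLMQZ
final tree: ((((((E:-3/2,G:13/2):58/5,K:-31/10):103/8,Z:31/8):123/32,(H:131/8,Q:-35/8):293/32):75/32,L:-119/32):631/64,M:631/64)
total length: 2355/32

EGK,Z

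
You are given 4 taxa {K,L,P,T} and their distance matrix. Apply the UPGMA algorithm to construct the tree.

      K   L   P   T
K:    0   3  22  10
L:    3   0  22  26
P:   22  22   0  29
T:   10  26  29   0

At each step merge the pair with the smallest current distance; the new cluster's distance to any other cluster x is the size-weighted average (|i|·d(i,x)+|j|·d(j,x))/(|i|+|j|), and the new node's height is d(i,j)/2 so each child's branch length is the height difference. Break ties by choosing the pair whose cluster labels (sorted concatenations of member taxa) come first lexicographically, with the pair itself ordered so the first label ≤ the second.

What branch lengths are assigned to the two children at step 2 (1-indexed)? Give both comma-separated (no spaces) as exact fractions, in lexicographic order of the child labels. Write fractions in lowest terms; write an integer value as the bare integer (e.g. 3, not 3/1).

15/2,9

1. join K+L (d=3) ⇒ KL; edges |K|=3/2, |L|=3/2
  updated: d(KL,P)=22, d(KL,T)=18
2. join KL+T (d=18) ⇒ KLT; edges |KL|=15/2, |T|=9
  updated: d(KLT,P)=73/3
3. join KLT+P (d=73/3) ⇒ KLPT; edges |KLT|=19/6, |P|=73/6
final tree: (((K:3/2,L:3/2):15/2,T:9):19/6,P:73/6)
total length: 209/6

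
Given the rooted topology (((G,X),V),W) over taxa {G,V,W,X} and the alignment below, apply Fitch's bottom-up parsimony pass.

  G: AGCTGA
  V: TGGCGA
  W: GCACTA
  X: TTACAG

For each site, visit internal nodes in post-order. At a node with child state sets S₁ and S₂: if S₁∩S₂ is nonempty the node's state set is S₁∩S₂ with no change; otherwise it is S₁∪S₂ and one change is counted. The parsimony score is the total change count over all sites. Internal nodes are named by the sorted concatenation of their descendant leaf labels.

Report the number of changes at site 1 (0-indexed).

2

GX@0: {A} ∪ {T} = {A,T} (union, +1)
GVX@0: {A,T} ∩ {T} = {T} (intersection, +0)
GVWX@0: {T} ∪ {G} = {G,T} (union, +1)
GX@1: {G} ∪ {T} = {G,T} (union, +1)
GVX@1: {G,T} ∩ {G} = {G} (intersection, +0)
GVWX@1: {G} ∪ {C} = {C,G} (union, +1)
GX@2: {C} ∪ {A} = {A,C} (union, +1)
GVX@2: {A,C} ∪ {G} = {A,C,G} (union, +1)
GVWX@2: {A,C,G} ∩ {A} = {A} (intersection, +0)
GX@3: {T} ∪ {C} = {C,T} (union, +1)
GVX@3: {C,T} ∩ {C} = {C} (intersection, +0)
GVWX@3: {C} ∩ {C} = {C} (intersection, +0)
GX@4: {G} ∪ {A} = {A,G} (union, +1)
GVX@4: {A,G} ∩ {G} = {G} (intersection, +0)
GVWX@4: {G} ∪ {T} = {G,T} (union, +1)
GX@5: {A} ∪ {G} = {A,G} (union, +1)
GVX@5: {A,G} ∩ {A} = {A} (intersection, +0)
GVWX@5: {A} ∩ {A} = {A} (intersection, +0)
per-site changes: [2, 2, 2, 1, 2, 1]; total = 10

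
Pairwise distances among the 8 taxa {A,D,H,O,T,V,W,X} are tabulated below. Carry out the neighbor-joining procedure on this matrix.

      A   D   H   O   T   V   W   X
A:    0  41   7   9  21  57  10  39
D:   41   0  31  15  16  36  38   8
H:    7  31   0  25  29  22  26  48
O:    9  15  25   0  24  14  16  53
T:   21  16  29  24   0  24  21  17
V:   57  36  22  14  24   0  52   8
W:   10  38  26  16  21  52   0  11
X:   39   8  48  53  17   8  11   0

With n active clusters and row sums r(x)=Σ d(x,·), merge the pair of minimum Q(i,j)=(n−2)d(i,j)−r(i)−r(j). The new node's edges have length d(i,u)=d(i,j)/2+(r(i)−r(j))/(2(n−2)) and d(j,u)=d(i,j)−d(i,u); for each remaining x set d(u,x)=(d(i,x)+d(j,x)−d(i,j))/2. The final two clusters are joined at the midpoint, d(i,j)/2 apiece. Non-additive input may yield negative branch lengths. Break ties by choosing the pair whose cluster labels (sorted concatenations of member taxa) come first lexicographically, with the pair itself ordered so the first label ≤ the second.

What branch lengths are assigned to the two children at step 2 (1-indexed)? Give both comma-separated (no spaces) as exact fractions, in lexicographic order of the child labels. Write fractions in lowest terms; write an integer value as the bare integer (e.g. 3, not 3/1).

9/5,26/5

step 1: merge (V,X) at d=8, Q=-349; branch lengths V→77/12, X→19/12; new cluster VX
  updated: d(A,VX)=44, d(D,VX)=18, d(H,VX)=31, d(O,VX)=59/2, d(T,VX)=33/2, d(VX,W)=55/2
step 2: merge (A,H) at d=7, Q=-246; branch lengths A→9/5, H→26/5; new cluster AH
  updated: d(AH,D)=65/2, d(AH,O)=27/2, d(AH,T)=43/2, d(AH,VX)=34, d(AH,W)=29/2
step 3: merge (AH,W) at d=29/2, Q=-175; branch lengths AH→57/8, W→59/8; new cluster AHW
  updated: d(AHW,D)=28, d(AHW,O)=15/2, d(AHW,T)=14, d(AHW,VX)=47/2
step 4: merge (AHW,O) at d=15/2, Q=-253/2; branch lengths AHW→13/4, O→17/4; new cluster AHOW
  updated: d(AHOW,D)=71/4, d(AHOW,T)=61/4, d(AHOW,VX)=91/4
step 5: merge (AHOW,T) at d=61/4, Q=-73; branch lengths AHOW→77/8, T→45/8; new cluster AHOTW
  updated: d(AHOTW,D)=37/4, d(AHOTW,VX)=12
step 6: merge (AHOTW,D) at d=37/4, Q=-157/4; branch lengths AHOTW→13/8, D→61/8; new cluster ADHOTW
  updated: d(ADHOTW,VX)=83/8
step 7: merge (ADHOTW,VX) at d=83/8; branch lengths ADHOTW→83/16, VX→83/16; new cluster ADHOTVWX
final tree: ((((((A:9/5,H:26/5):57/8,W:59/8):13/4,O:17/4):77/8,T:45/8):13/8,D:61/8):83/16,(V:77/12,X:19/12):83/16)
total length: 575/8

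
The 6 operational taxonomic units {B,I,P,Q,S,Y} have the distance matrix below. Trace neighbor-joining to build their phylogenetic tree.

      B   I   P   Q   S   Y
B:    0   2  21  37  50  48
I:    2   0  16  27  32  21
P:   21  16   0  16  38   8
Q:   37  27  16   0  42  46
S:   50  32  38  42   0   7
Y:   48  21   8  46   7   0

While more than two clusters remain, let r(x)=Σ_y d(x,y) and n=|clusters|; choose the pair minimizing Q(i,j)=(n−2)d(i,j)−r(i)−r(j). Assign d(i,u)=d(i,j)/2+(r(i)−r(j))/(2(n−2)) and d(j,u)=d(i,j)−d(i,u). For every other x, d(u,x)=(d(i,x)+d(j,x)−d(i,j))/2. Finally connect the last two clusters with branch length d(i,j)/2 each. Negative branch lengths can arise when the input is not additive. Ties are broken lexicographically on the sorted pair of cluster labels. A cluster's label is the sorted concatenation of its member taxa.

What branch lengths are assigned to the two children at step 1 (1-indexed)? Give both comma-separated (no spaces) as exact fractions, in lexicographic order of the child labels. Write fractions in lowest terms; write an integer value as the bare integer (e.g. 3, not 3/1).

step 1: merge (S,Y) at d=7, Q=-271; branch lengths S→67/8, Y→-11/8; new cluster SY
  updated: d(B,SY)=91/2, d(I,SY)=23, d(P,SY)=39/2, d(Q,SY)=81/2
step 2: merge (B,I) at d=2, Q=-335/2; branch lengths B→29/4, I→-21/4; new cluster BI
  updated: d(BI,P)=35/2, d(BI,Q)=31, d(BI,SY)=133/4
step 3: merge (BI,SY) at d=133/4, Q=-217/2; branch lengths BI→55/4, SY→39/2; new cluster BISY
  updated: d(BISY,P)=15/8, d(BISY,Q)=153/8
step 4: merge (BISY,P) at d=15/8, Q=-37; branch lengths BISY→5/2, P→-5/8; new cluster BIPSY
  updated: d(BIPSY,Q)=133/8
step 5: merge (BIPSY,Q) at d=133/8; branch lengths BIPSY→133/16, Q→133/16; new cluster BIPQSY
final tree: ((((B:29/4,I:-21/4):55/4,(S:67/8,Y:-11/8):39/2):5/2,P:-5/8):133/16,Q:133/16)
total length: 243/4

67/8,-11/8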